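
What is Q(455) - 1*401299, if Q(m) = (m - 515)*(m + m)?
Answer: -455899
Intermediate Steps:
Q(m) = 2*m*(-515 + m) (Q(m) = (-515 + m)*(2*m) = 2*m*(-515 + m))
Q(455) - 1*401299 = 2*455*(-515 + 455) - 1*401299 = 2*455*(-60) - 401299 = -54600 - 401299 = -455899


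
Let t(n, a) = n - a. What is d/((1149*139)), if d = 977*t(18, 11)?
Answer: 6839/159711 ≈ 0.042821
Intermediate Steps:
d = 6839 (d = 977*(18 - 1*11) = 977*(18 - 11) = 977*7 = 6839)
d/((1149*139)) = 6839/((1149*139)) = 6839/159711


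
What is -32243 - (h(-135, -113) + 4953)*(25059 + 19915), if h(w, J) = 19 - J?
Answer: -228725033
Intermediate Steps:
-32243 - (h(-135, -113) + 4953)*(25059 + 19915) = -32243 - ((19 - 1*(-113)) + 4953)*(25059 + 19915) = -32243 - ((19 + 113) + 4953)*44974 = -32243 - (132 + 4953)*44974 = -32243 - 5085*44974 = -32243 - 1*228692790 = -32243 - 228692790 = -228725033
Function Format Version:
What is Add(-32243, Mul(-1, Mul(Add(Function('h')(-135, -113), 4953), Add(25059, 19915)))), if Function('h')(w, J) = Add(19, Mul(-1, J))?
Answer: -228725033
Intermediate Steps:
Add(-32243, Mul(-1, Mul(Add(Function('h')(-135, -113), 4953), Add(25059, 19915)))) = Add(-32243, Mul(-1, Mul(Add(Add(19, Mul(-1, -113)), 4953), Add(25059, 19915)))) = Add(-32243, Mul(-1, Mul(Add(Add(19, 113), 4953), 44974))) = Add(-32243, Mul(-1, Mul(Add(132, 4953), 44974))) = Add(-32243, Mul(-1, Mul(5085, 44974))) = Add(-32243, Mul(-1, 228692790)) = Add(-32243, -228692790) = -228725033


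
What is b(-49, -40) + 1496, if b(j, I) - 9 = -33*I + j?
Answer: 2776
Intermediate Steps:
b(j, I) = 9 + j - 33*I (b(j, I) = 9 + (-33*I + j) = 9 + (j - 33*I) = 9 + j - 33*I)
b(-49, -40) + 1496 = (9 - 49 - 33*(-40)) + 1496 = (9 - 49 + 1320) + 1496 = 1280 + 1496 = 2776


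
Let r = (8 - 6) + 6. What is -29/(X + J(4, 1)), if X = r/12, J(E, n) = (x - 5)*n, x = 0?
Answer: 87/13 ≈ 6.6923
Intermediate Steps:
J(E, n) = -5*n (J(E, n) = (0 - 5)*n = -5*n)
r = 8 (r = 2 + 6 = 8)
X = ⅔ (X = 8/12 = 8*(1/12) = ⅔ ≈ 0.66667)
-29/(X + J(4, 1)) = -29/(⅔ - 5*1) = -29/(⅔ - 5) = -29/(-13/3) = -29*(-3/13) = 87/13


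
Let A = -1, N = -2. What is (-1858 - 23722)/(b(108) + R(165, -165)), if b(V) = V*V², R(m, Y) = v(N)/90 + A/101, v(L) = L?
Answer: -58130550/2862695447 ≈ -0.020306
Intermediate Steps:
R(m, Y) = -146/4545 (R(m, Y) = -2/90 - 1/101 = -2*1/90 - 1*1/101 = -1/45 - 1/101 = -146/4545)
b(V) = V³
(-1858 - 23722)/(b(108) + R(165, -165)) = (-1858 - 23722)/(108³ - 146/4545) = -25580/(1259712 - 146/4545) = -25580/5725390894/4545 = -25580*4545/5725390894 = -58130550/2862695447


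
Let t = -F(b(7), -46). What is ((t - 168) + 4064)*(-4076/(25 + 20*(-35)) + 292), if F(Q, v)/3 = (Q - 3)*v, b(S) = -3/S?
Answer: 964035392/945 ≈ 1.0201e+6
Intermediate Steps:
F(Q, v) = 3*v*(-3 + Q) (F(Q, v) = 3*((Q - 3)*v) = 3*((-3 + Q)*v) = 3*(v*(-3 + Q)) = 3*v*(-3 + Q))
t = -3312/7 (t = -3*(-46)*(-3 - 3/7) = -3*(-46)*(-24)/7 = -1*3312/7 = -3312/7 ≈ -473.14)
((t - 168) + 4064)*(-4076/(25 + 20*(-35)) + 292) = ((-3312/7 - 168) + 4064)*(-4076/(25 + 20*(-35)) + 292) = (-4488/7 + 4064)*(-4076/(25 - 700) + 292) = 23960*(-4076/(-675) + 292)/7 = 23960*(-4076*(-1/675) + 292)/7 = 23960*(4076/675 + 292)/7 = (23960/7)*(201176/675) = 964035392/945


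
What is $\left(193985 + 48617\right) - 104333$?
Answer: $138269$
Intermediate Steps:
$\left(193985 + 48617\right) - 104333 = 242602 - 104333 = 138269$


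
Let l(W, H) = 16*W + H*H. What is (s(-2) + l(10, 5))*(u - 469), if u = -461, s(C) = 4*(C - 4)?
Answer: -149730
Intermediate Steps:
s(C) = -16 + 4*C (s(C) = 4*(-4 + C) = -16 + 4*C)
l(W, H) = H² + 16*W (l(W, H) = 16*W + H² = H² + 16*W)
(s(-2) + l(10, 5))*(u - 469) = ((-16 + 4*(-2)) + (5² + 16*10))*(-461 - 469) = ((-16 - 8) + (25 + 160))*(-930) = (-24 + 185)*(-930) = 161*(-930) = -149730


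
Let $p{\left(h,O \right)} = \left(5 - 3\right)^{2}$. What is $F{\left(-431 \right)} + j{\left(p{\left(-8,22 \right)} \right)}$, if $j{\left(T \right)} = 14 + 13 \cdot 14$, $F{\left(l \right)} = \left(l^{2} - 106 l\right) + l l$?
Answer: $417404$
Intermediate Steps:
$p{\left(h,O \right)} = 4$ ($p{\left(h,O \right)} = 2^{2} = 4$)
$F{\left(l \right)} = - 106 l + 2 l^{2}$ ($F{\left(l \right)} = \left(l^{2} - 106 l\right) + l^{2} = - 106 l + 2 l^{2}$)
$j{\left(T \right)} = 196$ ($j{\left(T \right)} = 14 + 182 = 196$)
$F{\left(-431 \right)} + j{\left(p{\left(-8,22 \right)} \right)} = 2 \left(-431\right) \left(-53 - 431\right) + 196 = 2 \left(-431\right) \left(-484\right) + 196 = 417208 + 196 = 417404$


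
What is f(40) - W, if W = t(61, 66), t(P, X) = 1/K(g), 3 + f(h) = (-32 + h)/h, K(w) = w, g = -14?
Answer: -191/70 ≈ -2.7286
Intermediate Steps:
f(h) = -3 + (-32 + h)/h
t(P, X) = -1/14 (t(P, X) = 1/(-14) = -1/14)
W = -1/14 ≈ -0.071429
f(40) - W = (-2 - 32/40) - 1*(-1/14) = (-2 - 32*1/40) + 1/14 = (-2 - 4/5) + 1/14 = -14/5 + 1/14 = -191/70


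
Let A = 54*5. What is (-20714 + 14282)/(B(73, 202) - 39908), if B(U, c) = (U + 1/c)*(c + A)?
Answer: 13534/11467 ≈ 1.1803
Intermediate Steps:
A = 270
B(U, c) = (270 + c)*(U + 1/c) (B(U, c) = (U + 1/c)*(c + 270) = (U + 1/c)*(270 + c) = (270 + c)*(U + 1/c))
(-20714 + 14282)/(B(73, 202) - 39908) = (-20714 + 14282)/((1 + 270*73 + 270/202 + 73*202) - 39908) = -6432/((1 + 19710 + 270*(1/202) + 14746) - 39908) = -6432/((1 + 19710 + 135/101 + 14746) - 39908) = -6432/(3480292/101 - 39908) = -6432/(-550416/101) = -6432*(-101/550416) = 13534/11467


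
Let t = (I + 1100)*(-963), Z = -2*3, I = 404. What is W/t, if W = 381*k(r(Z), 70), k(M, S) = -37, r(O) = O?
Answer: 4699/482784 ≈ 0.0097331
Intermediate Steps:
Z = -6
t = -1448352 (t = (404 + 1100)*(-963) = 1504*(-963) = -1448352)
W = -14097 (W = 381*(-37) = -14097)
W/t = -14097/(-1448352) = -14097*(-1/1448352) = 4699/482784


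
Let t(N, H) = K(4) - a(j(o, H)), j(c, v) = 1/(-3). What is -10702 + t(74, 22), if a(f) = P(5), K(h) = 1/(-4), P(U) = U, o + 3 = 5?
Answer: -42829/4 ≈ -10707.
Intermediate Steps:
o = 2 (o = -3 + 5 = 2)
K(h) = -1/4
j(c, v) = -1/3
a(f) = 5
t(N, H) = -21/4 (t(N, H) = -1/4 - 1*5 = -1/4 - 5 = -21/4)
-10702 + t(74, 22) = -10702 - 21/4 = -42829/4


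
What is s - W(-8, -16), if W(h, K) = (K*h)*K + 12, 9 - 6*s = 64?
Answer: 12161/6 ≈ 2026.8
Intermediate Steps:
s = -55/6 (s = 3/2 - ⅙*64 = 3/2 - 32/3 = -55/6 ≈ -9.1667)
W(h, K) = 12 + h*K² (W(h, K) = h*K² + 12 = 12 + h*K²)
s - W(-8, -16) = -55/6 - (12 - 8*(-16)²) = -55/6 - (12 - 8*256) = -55/6 - (12 - 2048) = -55/6 - 1*(-2036) = -55/6 + 2036 = 12161/6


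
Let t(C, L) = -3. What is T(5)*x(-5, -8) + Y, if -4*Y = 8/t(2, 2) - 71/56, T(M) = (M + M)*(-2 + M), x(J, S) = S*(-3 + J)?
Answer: 1290901/672 ≈ 1921.0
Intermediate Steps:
T(M) = 2*M*(-2 + M) (T(M) = (2*M)*(-2 + M) = 2*M*(-2 + M))
Y = 661/672 (Y = -(8/(-3) - 71/56)/4 = -(8*(-⅓) - 71*1/56)/4 = -(-8/3 - 71/56)/4 = -¼*(-661/168) = 661/672 ≈ 0.98363)
T(5)*x(-5, -8) + Y = (2*5*(-2 + 5))*(-8*(-3 - 5)) + 661/672 = (2*5*3)*(-8*(-8)) + 661/672 = 30*64 + 661/672 = 1920 + 661/672 = 1290901/672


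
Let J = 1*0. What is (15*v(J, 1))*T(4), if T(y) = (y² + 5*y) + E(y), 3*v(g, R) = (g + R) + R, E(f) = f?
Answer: 400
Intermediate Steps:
J = 0
v(g, R) = g/3 + 2*R/3 (v(g, R) = ((g + R) + R)/3 = ((R + g) + R)/3 = (g + 2*R)/3 = g/3 + 2*R/3)
T(y) = y² + 6*y (T(y) = (y² + 5*y) + y = y² + 6*y)
(15*v(J, 1))*T(4) = (15*((⅓)*0 + (⅔)*1))*(4*(6 + 4)) = (15*(0 + ⅔))*(4*10) = (15*(⅔))*40 = 10*40 = 400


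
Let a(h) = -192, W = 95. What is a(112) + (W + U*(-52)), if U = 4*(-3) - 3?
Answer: 683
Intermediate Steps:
U = -15 (U = -12 - 3 = -15)
a(112) + (W + U*(-52)) = -192 + (95 - 15*(-52)) = -192 + (95 + 780) = -192 + 875 = 683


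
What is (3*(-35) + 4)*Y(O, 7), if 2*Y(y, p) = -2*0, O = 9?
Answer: 0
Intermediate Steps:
Y(y, p) = 0 (Y(y, p) = (-2*0)/2 = (1/2)*0 = 0)
(3*(-35) + 4)*Y(O, 7) = (3*(-35) + 4)*0 = (-105 + 4)*0 = -101*0 = 0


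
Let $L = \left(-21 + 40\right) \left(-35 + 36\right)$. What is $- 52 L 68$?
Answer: $-67184$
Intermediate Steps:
$L = 19$ ($L = 19 \cdot 1 = 19$)
$- 52 L 68 = \left(-52\right) 19 \cdot 68 = \left(-988\right) 68 = -67184$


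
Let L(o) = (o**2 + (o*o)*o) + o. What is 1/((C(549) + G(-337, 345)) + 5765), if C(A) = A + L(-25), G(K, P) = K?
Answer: -1/9048 ≈ -0.00011052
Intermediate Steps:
L(o) = o + o**2 + o**3 (L(o) = (o**2 + o**2*o) + o = (o**2 + o**3) + o = o + o**2 + o**3)
C(A) = -15025 + A (C(A) = A - 25*(1 - 25 + (-25)**2) = A - 25*(1 - 25 + 625) = A - 25*601 = A - 15025 = -15025 + A)
1/((C(549) + G(-337, 345)) + 5765) = 1/(((-15025 + 549) - 337) + 5765) = 1/((-14476 - 337) + 5765) = 1/(-14813 + 5765) = 1/(-9048) = -1/9048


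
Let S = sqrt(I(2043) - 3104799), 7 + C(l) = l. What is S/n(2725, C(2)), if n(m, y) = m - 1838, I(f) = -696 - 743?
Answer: I*sqrt(3106238)/887 ≈ 1.987*I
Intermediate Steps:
I(f) = -1439
C(l) = -7 + l
n(m, y) = -1838 + m
S = I*sqrt(3106238) (S = sqrt(-1439 - 3104799) = sqrt(-3106238) = I*sqrt(3106238) ≈ 1762.5*I)
S/n(2725, C(2)) = (I*sqrt(3106238))/(-1838 + 2725) = (I*sqrt(3106238))/887 = (I*sqrt(3106238))*(1/887) = I*sqrt(3106238)/887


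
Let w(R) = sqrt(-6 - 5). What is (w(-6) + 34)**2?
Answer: (34 + I*sqrt(11))**2 ≈ 1145.0 + 225.53*I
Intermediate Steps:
w(R) = I*sqrt(11) (w(R) = sqrt(-11) = I*sqrt(11))
(w(-6) + 34)**2 = (I*sqrt(11) + 34)**2 = (34 + I*sqrt(11))**2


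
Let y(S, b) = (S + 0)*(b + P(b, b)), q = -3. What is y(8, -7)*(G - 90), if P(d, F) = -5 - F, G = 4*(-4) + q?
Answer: 4360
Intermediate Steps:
G = -19 (G = 4*(-4) - 3 = -16 - 3 = -19)
y(S, b) = -5*S (y(S, b) = (S + 0)*(b + (-5 - b)) = S*(-5) = -5*S)
y(8, -7)*(G - 90) = (-5*8)*(-19 - 90) = -40*(-109) = 4360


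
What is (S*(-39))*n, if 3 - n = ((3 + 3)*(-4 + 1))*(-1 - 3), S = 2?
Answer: 5382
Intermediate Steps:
n = -69 (n = 3 - (3 + 3)*(-4 + 1)*(-1 - 3) = 3 - 6*(-3)*(-4) = 3 - (-18)*(-4) = 3 - 1*72 = 3 - 72 = -69)
(S*(-39))*n = (2*(-39))*(-69) = -78*(-69) = 5382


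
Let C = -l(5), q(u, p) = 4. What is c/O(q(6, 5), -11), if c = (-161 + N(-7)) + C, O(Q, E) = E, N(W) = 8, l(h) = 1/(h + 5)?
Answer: 1531/110 ≈ 13.918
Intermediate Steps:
l(h) = 1/(5 + h)
C = -1/10 (C = -1/(5 + 5) = -1/10 ≈ -0.10000)
c = -1531/10 (c = (-161 + 8) - 1/10 = -153 - 1/10 = -1531/10 ≈ -153.10)
c/O(q(6, 5), -11) = -1531/10/(-11) = -1/11*(-1531/10) = 1531/110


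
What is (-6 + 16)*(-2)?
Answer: -20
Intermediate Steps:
(-6 + 16)*(-2) = 10*(-2) = -20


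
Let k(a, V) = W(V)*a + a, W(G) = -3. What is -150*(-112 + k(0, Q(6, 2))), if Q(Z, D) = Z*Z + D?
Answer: 16800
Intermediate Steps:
Q(Z, D) = D + Z**2 (Q(Z, D) = Z**2 + D = D + Z**2)
k(a, V) = -2*a (k(a, V) = -3*a + a = -2*a)
-150*(-112 + k(0, Q(6, 2))) = -150*(-112 - 2*0) = -150*(-112 + 0) = -150*(-112) = 16800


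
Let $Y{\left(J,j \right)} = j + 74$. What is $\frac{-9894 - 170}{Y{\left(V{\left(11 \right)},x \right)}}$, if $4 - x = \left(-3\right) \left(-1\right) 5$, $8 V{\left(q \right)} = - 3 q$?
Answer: $- \frac{10064}{63} \approx -159.75$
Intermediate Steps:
$V{\left(q \right)} = - \frac{3 q}{8}$ ($V{\left(q \right)} = \frac{\left(-3\right) q}{8} = - \frac{3 q}{8}$)
$x = -11$ ($x = 4 - \left(-3\right) \left(-1\right) 5 = 4 - 3 \cdot 5 = 4 - 15 = -11$)
$Y{\left(J,j \right)} = 74 + j$
$\frac{-9894 - 170}{Y{\left(V{\left(11 \right)},x \right)}} = \frac{-9894 - 170}{74 - 11} = \frac{-9894 - 170}{63} = \left(-10064\right) \frac{1}{63} = - \frac{10064}{63}$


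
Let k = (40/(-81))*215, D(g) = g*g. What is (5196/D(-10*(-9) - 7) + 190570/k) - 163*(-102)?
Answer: 87871893087/5924540 ≈ 14832.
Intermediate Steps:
D(g) = g²
k = -8600/81 (k = (40*(-1/81))*215 = -40/81*215 = -8600/81 ≈ -106.17)
(5196/D(-10*(-9) - 7) + 190570/k) - 163*(-102) = (5196/((-10*(-9) - 7)²) + 190570/(-8600/81)) - 163*(-102) = (5196/((90 - 7)²) + 190570*(-81/8600)) + 16626 = (5196/(83²) - 1543617/860) + 16626 = (5196/6889 - 1543617/860) + 16626 = -10629508953/5924540 + 16626 = 87871893087/5924540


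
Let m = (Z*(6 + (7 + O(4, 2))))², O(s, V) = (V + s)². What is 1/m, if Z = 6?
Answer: 1/86436 ≈ 1.1569e-5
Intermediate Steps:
m = 86436 (m = (6*(6 + (7 + (2 + 4)²)))² = (6*(6 + (7 + 6²)))² = (6*(6 + (7 + 36)))² = (6*(6 + 43))² = (6*49)² = 294² = 86436)
1/m = 1/86436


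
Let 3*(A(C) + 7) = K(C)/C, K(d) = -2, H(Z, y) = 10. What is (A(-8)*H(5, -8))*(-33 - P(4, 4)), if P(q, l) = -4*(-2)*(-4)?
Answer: 415/6 ≈ 69.167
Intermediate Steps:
P(q, l) = -32 (P(q, l) = 8*(-4) = -32)
A(C) = -7 - 2/(3*C) (A(C) = -7 + (-2/C)/3 = -7 - 2/(3*C))
(A(-8)*H(5, -8))*(-33 - P(4, 4)) = ((-7 - ⅔/(-8))*10)*(-33 - 1*(-32)) = ((-7 - ⅔*(-⅛))*10)*(-33 + 32) = ((-7 + 1/12)*10)*(-1) = -83/12*10*(-1) = -415/6*(-1) = 415/6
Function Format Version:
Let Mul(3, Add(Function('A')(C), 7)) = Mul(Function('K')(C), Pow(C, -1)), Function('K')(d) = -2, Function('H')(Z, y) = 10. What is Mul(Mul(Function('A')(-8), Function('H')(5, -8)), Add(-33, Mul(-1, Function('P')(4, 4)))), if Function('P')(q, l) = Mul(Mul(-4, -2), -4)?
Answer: Rational(415, 6) ≈ 69.167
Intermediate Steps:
Function('P')(q, l) = -32 (Function('P')(q, l) = Mul(8, -4) = -32)
Function('A')(C) = Add(-7, Mul(Rational(-2, 3), Pow(C, -1))) (Function('A')(C) = Add(-7, Mul(Rational(1, 3), Mul(-2, Pow(C, -1)))) = Add(-7, Mul(Rational(-2, 3), Pow(C, -1))))
Mul(Mul(Function('A')(-8), Function('H')(5, -8)), Add(-33, Mul(-1, Function('P')(4, 4)))) = Mul(Mul(Add(-7, Mul(Rational(-2, 3), Pow(-8, -1))), 10), Add(-33, Mul(-1, -32))) = Mul(Mul(Add(-7, Mul(Rational(-2, 3), Rational(-1, 8))), 10), Add(-33, 32)) = Mul(Mul(Add(-7, Rational(1, 12)), 10), -1) = Mul(Mul(Rational(-83, 12), 10), -1) = Mul(Rational(-415, 6), -1) = Rational(415, 6)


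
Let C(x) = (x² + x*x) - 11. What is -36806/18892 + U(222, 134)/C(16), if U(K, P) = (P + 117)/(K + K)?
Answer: -2045632993/1050603012 ≈ -1.9471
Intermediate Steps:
C(x) = -11 + 2*x² (C(x) = (x² + x²) - 11 = 2*x² - 11 = -11 + 2*x²)
U(K, P) = (117 + P)/(2*K) (U(K, P) = (117 + P)/((2*K)) = (117 + P)*(1/(2*K)) = (117 + P)/(2*K))
-36806/18892 + U(222, 134)/C(16) = -36806/18892 + ((½)*(117 + 134)/222)/(-11 + 2*16²) = -36806*1/18892 + ((½)*(1/222)*251)/(-11 + 2*256) = -18403/9446 + 251/(444*(-11 + 512)) = -18403/9446 + (251/444)/501 = -18403/9446 + (251/444)*(1/501) = -18403/9446 + 251/222444 = -2045632993/1050603012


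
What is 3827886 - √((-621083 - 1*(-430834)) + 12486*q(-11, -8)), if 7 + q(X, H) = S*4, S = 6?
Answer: 3827886 - √22013 ≈ 3.8277e+6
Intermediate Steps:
q(X, H) = 17 (q(X, H) = -7 + 6*4 = -7 + 24 = 17)
3827886 - √((-621083 - 1*(-430834)) + 12486*q(-11, -8)) = 3827886 - √((-621083 - 1*(-430834)) + 12486*17) = 3827886 - √((-621083 + 430834) + 212262) = 3827886 - √(-190249 + 212262) = 3827886 - √22013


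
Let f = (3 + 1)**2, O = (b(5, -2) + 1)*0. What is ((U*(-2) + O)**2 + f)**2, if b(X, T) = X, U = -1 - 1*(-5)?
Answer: 6400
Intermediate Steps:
U = 4 (U = -1 + 5 = 4)
O = 0 (O = (5 + 1)*0 = 6*0 = 0)
f = 16 (f = 4**2 = 16)
((U*(-2) + O)**2 + f)**2 = ((4*(-2) + 0)**2 + 16)**2 = ((-8 + 0)**2 + 16)**2 = ((-8)**2 + 16)**2 = (64 + 16)**2 = 80**2 = 6400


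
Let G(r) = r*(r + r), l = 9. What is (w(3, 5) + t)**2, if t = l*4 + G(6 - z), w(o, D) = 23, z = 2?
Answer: 8281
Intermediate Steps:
G(r) = 2*r**2 (G(r) = r*(2*r) = 2*r**2)
t = 68 (t = 9*4 + 2*(6 - 1*2)**2 = 36 + 2*(6 - 2)**2 = 36 + 2*4**2 = 36 + 2*16 = 36 + 32 = 68)
(w(3, 5) + t)**2 = (23 + 68)**2 = 91**2 = 8281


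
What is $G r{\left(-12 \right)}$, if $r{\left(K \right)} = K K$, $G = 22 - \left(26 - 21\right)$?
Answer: $2448$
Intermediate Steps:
$G = 17$ ($G = 22 - 5 = 17$)
$r{\left(K \right)} = K^{2}$
$G r{\left(-12 \right)} = 17 \left(-12\right)^{2} = 17 \cdot 144 = 2448$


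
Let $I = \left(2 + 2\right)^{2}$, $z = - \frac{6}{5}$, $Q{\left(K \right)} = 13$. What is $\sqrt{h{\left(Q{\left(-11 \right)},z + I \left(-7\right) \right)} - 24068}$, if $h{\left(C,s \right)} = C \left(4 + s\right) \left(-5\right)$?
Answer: $i \sqrt{16970} \approx 130.27 i$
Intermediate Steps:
$z = - \frac{6}{5}$ ($z = \left(-6\right) \frac{1}{5} = - \frac{6}{5} \approx -1.2$)
$I = 16$ ($I = 4^{2} = 16$)
$h{\left(C,s \right)} = C \left(-20 - 5 s\right)$
$\sqrt{h{\left(Q{\left(-11 \right)},z + I \left(-7\right) \right)} - 24068} = \sqrt{\left(-5\right) 13 \left(4 + \left(- \frac{6}{5} + 16 \left(-7\right)\right)\right) - 24068} = \sqrt{\left(-5\right) 13 \left(4 - \frac{566}{5}\right) - 24068} = \sqrt{\left(-5\right) 13 \left(- \frac{546}{5}\right) - 24068} = \sqrt{7098 - 24068} = \sqrt{-16970} = i \sqrt{16970}$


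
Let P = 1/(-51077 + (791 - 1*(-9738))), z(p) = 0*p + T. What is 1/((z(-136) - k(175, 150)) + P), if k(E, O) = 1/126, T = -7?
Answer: -851508/5967335 ≈ -0.14269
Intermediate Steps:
z(p) = -7 (z(p) = 0*p - 7 = 0 - 7 = -7)
k(E, O) = 1/126
P = -1/40548 (P = 1/(-51077 + (791 + 9738)) = 1/(-51077 + 10529) = 1/(-40548) = -1/40548 ≈ -2.4662e-5)
1/((z(-136) - k(175, 150)) + P) = 1/((-7 - 1*1/126) - 1/40548) = 1/((-7 - 1/126) - 1/40548) = 1/(-883/126 - 1/40548) = 1/(-5967335/851508) = -851508/5967335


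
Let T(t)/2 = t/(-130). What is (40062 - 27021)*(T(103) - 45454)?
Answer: -38531108133/65 ≈ -5.9279e+8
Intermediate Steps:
T(t) = -t/65 (T(t) = 2*(t/(-130)) = 2*(t*(-1/130)) = 2*(-t/130) = -t/65)
(40062 - 27021)*(T(103) - 45454) = (40062 - 27021)*(-1/65*103 - 45454) = 13041*(-103/65 - 45454) = 13041*(-2954613/65) = -38531108133/65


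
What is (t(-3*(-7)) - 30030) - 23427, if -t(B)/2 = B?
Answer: -53499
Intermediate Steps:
t(B) = -2*B
(t(-3*(-7)) - 30030) - 23427 = (-(-6)*(-7) - 30030) - 23427 = (-2*21 - 30030) - 23427 = (-42 - 30030) - 23427 = -30072 - 23427 = -53499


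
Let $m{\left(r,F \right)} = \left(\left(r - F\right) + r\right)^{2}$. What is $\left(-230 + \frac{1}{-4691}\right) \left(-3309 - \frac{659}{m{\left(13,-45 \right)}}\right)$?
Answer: $\frac{17998001900368}{23647331} \approx 7.611 \cdot 10^{5}$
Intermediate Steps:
$m{\left(r,F \right)} = \left(- F + 2 r\right)^{2}$
$\left(-230 + \frac{1}{-4691}\right) \left(-3309 - \frac{659}{m{\left(13,-45 \right)}}\right) = \left(-230 + \frac{1}{-4691}\right) \left(-3309 - \frac{659}{\left(-45 - 26\right)^{2}}\right) = \left(-230 - \frac{1}{4691}\right) \left(-3309 - \frac{659}{\left(-45 - 26\right)^{2}}\right) = - \frac{1078931 \left(-3309 - \frac{659}{\left(-71\right)^{2}}\right)}{4691} = - \frac{1078931 \left(-3309 - \frac{659}{5041}\right)}{4691} = \left(- \frac{1078931}{4691}\right) \left(- \frac{16681328}{5041}\right) = \frac{17998001900368}{23647331}$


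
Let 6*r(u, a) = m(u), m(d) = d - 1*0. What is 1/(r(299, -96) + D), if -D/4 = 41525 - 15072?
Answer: -6/634573 ≈ -9.4552e-6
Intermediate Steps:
m(d) = d (m(d) = d + 0 = d)
r(u, a) = u/6
D = -105812 (D = -4*(41525 - 15072) = -4*26453 = -105812)
1/(r(299, -96) + D) = 1/((1/6)*299 - 105812) = 1/(299/6 - 105812) = 1/(-634573/6) = -6/634573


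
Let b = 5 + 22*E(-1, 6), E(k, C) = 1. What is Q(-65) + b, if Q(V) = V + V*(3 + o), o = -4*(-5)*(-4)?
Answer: 4967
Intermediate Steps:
o = -80 (o = 20*(-4) = -80)
Q(V) = -76*V (Q(V) = V + V*(3 - 80) = V + V*(-77) = V - 77*V = -76*V)
b = 27 (b = 5 + 22*1 = 5 + 22 = 27)
Q(-65) + b = -76*(-65) + 27 = 4940 + 27 = 4967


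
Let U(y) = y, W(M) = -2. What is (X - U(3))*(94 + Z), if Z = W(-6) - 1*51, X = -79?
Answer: -3362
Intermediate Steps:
Z = -53 (Z = -2 - 1*51 = -2 - 51 = -53)
(X - U(3))*(94 + Z) = (-79 - 1*3)*(94 - 53) = (-79 - 3)*41 = -82*41 = -3362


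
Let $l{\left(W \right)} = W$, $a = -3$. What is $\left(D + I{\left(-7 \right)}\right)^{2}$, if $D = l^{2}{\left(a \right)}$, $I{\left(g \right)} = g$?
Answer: $4$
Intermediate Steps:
$D = 9$ ($D = \left(-3\right)^{2} = 9$)
$\left(D + I{\left(-7 \right)}\right)^{2} = \left(9 - 7\right)^{2} = 2^{2} = 4$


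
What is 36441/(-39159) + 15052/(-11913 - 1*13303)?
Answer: -41897709/27428704 ≈ -1.5275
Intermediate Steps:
36441/(-39159) + 15052/(-11913 - 1*13303) = 36441*(-1/39159) + 15052/(-11913 - 13303) = -4049/4351 + 15052/(-25216) = -4049/4351 + 15052*(-1/25216) = -4049/4351 - 3763/6304 = -41897709/27428704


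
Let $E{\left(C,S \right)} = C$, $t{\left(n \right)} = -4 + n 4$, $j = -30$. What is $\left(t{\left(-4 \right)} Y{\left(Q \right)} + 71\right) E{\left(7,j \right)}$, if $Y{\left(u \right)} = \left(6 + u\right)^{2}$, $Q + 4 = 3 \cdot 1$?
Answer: $-3003$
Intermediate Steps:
$t{\left(n \right)} = -4 + 4 n$
$Q = -1$ ($Q = -4 + 3 \cdot 1 = -4 + 3 = -1$)
$\left(t{\left(-4 \right)} Y{\left(Q \right)} + 71\right) E{\left(7,j \right)} = \left(\left(-4 + 4 \left(-4\right)\right) \left(6 - 1\right)^{2} + 71\right) 7 = \left(\left(-4 - 16\right) 5^{2} + 71\right) 7 = \left(\left(-20\right) 25 + 71\right) 7 = \left(-500 + 71\right) 7 = \left(-429\right) 7 = -3003$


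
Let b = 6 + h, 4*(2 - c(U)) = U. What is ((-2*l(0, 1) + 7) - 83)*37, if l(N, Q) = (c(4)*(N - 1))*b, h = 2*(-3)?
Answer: -2812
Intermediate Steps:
c(U) = 2 - U/4
h = -6
b = 0 (b = 6 - 6 = 0)
l(N, Q) = 0 (l(N, Q) = ((2 - 1/4*4)*(N - 1))*0 = ((2 - 1)*(-1 + N))*0 = (1*(-1 + N))*0 = (-1 + N)*0 = 0)
((-2*l(0, 1) + 7) - 83)*37 = ((-2*0 + 7) - 83)*37 = ((0 + 7) - 83)*37 = (7 - 83)*37 = -76*37 = -2812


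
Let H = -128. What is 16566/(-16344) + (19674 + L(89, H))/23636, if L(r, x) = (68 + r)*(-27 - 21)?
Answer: -8048771/16096116 ≈ -0.50004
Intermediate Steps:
L(r, x) = -3264 - 48*r (L(r, x) = (68 + r)*(-48) = -3264 - 48*r)
16566/(-16344) + (19674 + L(89, H))/23636 = 16566/(-16344) + (19674 + (-3264 - 48*89))/23636 = 16566*(-1/16344) + (19674 + (-3264 - 4272))*(1/23636) = -2761/2724 + (19674 - 7536)*(1/23636) = -2761/2724 + 12138*(1/23636) = -2761/2724 + 6069/11818 = -8048771/16096116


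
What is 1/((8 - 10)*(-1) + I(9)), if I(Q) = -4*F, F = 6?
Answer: -1/22 ≈ -0.045455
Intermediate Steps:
I(Q) = -24 (I(Q) = -4*6 = -24)
1/((8 - 10)*(-1) + I(9)) = 1/((8 - 10)*(-1) - 24) = 1/(-2*(-1) - 24) = 1/(2 - 24) = 1/(-22) = -1/22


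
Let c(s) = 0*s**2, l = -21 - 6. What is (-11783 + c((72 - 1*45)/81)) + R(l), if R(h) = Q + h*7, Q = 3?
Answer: -11969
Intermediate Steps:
l = -27
c(s) = 0
R(h) = 3 + 7*h (R(h) = 3 + h*7 = 3 + 7*h)
(-11783 + c((72 - 1*45)/81)) + R(l) = (-11783 + 0) + (3 + 7*(-27)) = -11783 + (3 - 189) = -11783 - 186 = -11969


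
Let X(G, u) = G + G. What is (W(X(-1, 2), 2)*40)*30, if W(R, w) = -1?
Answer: -1200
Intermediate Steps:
X(G, u) = 2*G
(W(X(-1, 2), 2)*40)*30 = -1*40*30 = -40*30 = -1200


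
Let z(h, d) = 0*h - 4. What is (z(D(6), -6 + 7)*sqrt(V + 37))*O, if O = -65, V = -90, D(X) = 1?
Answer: 260*I*sqrt(53) ≈ 1892.8*I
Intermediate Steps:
z(h, d) = -4 (z(h, d) = 0 - 4 = -4)
(z(D(6), -6 + 7)*sqrt(V + 37))*O = -4*sqrt(-90 + 37)*(-65) = -4*I*sqrt(53)*(-65) = 260*I*sqrt(53)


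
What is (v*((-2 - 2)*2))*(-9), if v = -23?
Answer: -1656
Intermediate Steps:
(v*((-2 - 2)*2))*(-9) = -23*(-2 - 2)*2*(-9) = -(-92)*2*(-9) = -23*(-8)*(-9) = 184*(-9) = -1656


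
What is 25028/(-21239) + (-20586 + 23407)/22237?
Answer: -496632417/472291643 ≈ -1.0515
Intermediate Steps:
25028/(-21239) + (-20586 + 23407)/22237 = 25028*(-1/21239) + 2821*(1/22237) = -25028/21239 + 2821/22237 = -496632417/472291643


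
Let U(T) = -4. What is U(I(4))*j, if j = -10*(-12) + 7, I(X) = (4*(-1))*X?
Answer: -508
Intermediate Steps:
I(X) = -4*X
j = 127 (j = 120 + 7 = 127)
U(I(4))*j = -4*127 = -508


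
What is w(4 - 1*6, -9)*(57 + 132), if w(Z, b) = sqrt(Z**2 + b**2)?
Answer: 189*sqrt(85) ≈ 1742.5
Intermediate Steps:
w(4 - 1*6, -9)*(57 + 132) = sqrt((4 - 1*6)**2 + (-9)**2)*(57 + 132) = sqrt((4 - 6)**2 + 81)*189 = sqrt((-2)**2 + 81)*189 = sqrt(4 + 81)*189 = sqrt(85)*189 = 189*sqrt(85)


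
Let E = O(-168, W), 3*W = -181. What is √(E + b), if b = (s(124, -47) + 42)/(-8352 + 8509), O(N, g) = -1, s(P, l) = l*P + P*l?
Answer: I*√1848047/157 ≈ 8.6588*I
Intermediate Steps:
s(P, l) = 2*P*l (s(P, l) = P*l + P*l = 2*P*l)
W = -181/3 (W = (⅓)*(-181) = -181/3 ≈ -60.333)
E = -1
b = -11614/157 (b = (2*124*(-47) + 42)/(-8352 + 8509) = (-11656 + 42)/157 = -11614*1/157 = -11614/157 ≈ -73.974)
√(E + b) = √(-1 - 11614/157) = √(-11771/157) = I*√1848047/157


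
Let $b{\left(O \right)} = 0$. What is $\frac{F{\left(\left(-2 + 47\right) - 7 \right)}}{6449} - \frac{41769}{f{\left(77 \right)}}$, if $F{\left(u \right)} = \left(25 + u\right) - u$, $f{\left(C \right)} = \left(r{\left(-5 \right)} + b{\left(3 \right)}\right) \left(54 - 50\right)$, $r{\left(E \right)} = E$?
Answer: $\frac{269368781}{128980} \approx 2088.5$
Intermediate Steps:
$f{\left(C \right)} = -20$ ($f{\left(C \right)} = \left(-5 + 0\right) \left(54 - 50\right) = \left(-5\right) 4 = -20$)
$F{\left(u \right)} = 25$
$\frac{F{\left(\left(-2 + 47\right) - 7 \right)}}{6449} - \frac{41769}{f{\left(77 \right)}} = \frac{25}{6449} - \frac{41769}{-20} = 25 \cdot \frac{1}{6449} - - \frac{41769}{20} = \frac{25}{6449} + \frac{41769}{20} = \frac{269368781}{128980}$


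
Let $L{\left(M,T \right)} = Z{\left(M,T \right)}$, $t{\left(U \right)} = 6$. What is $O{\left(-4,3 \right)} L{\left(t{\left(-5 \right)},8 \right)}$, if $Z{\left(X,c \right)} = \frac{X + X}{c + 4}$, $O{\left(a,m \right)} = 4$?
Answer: $4$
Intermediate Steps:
$Z{\left(X,c \right)} = \frac{2 X}{4 + c}$
$L{\left(M,T \right)} = \frac{2 M}{4 + T}$
$O{\left(-4,3 \right)} L{\left(t{\left(-5 \right)},8 \right)} = 4 \cdot 2 \cdot 6 \frac{1}{4 + 8} = 4 \cdot 2 \cdot 6 \cdot \frac{1}{12} = 4 \cdot 1 = 4$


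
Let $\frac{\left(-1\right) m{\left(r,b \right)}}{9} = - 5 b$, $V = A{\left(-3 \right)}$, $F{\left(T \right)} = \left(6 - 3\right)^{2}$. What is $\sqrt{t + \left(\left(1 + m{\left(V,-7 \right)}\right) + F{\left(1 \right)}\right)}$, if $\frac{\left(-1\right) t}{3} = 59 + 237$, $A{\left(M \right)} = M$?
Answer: $i \sqrt{1193} \approx 34.54 i$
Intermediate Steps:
$F{\left(T \right)} = 9$ ($F{\left(T \right)} = 3^{2} = 9$)
$V = -3$
$m{\left(r,b \right)} = 45 b$ ($m{\left(r,b \right)} = - 9 \left(- 5 b\right) = 45 b$)
$t = -888$ ($t = - 3 \left(59 + 237\right) = \left(-3\right) 296 = -888$)
$\sqrt{t + \left(\left(1 + m{\left(V,-7 \right)}\right) + F{\left(1 \right)}\right)} = \sqrt{-888 + \left(\left(1 + 45 \left(-7\right)\right) + 9\right)} = \sqrt{-888 + \left(\left(1 - 315\right) + 9\right)} = \sqrt{-888 + \left(-314 + 9\right)} = \sqrt{-888 - 305} = \sqrt{-1193} = i \sqrt{1193}$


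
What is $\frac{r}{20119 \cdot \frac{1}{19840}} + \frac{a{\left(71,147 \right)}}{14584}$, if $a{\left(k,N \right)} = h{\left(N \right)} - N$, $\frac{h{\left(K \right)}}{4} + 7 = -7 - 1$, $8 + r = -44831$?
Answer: $- \frac{418516598983}{9465016} \approx -44217.0$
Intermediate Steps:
$r = -44839$ ($r = -8 - 44831 = -44839$)
$h{\left(K \right)} = -60$ ($h{\left(K \right)} = -28 + 4 \left(-7 - 1\right) = -28 + 4 \left(-8\right) = -28 - 32 = -60$)
$a{\left(k,N \right)} = -60 - N$
$\frac{r}{20119 \cdot \frac{1}{19840}} + \frac{a{\left(71,147 \right)}}{14584} = - \frac{44839}{20119 \cdot \frac{1}{19840}} + \frac{-60 - 147}{14584} = - \frac{44839}{20119 \cdot \frac{1}{19840}} + \left(-60 - 147\right) \frac{1}{14584} = - \frac{44839}{\frac{649}{640}} - \frac{207}{14584} = \left(-44839\right) \frac{640}{649} - \frac{207}{14584} = - \frac{28696960}{649} - \frac{207}{14584} = - \frac{418516598983}{9465016}$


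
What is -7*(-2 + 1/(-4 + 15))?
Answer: 147/11 ≈ 13.364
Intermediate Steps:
-7*(-2 + 1/(-4 + 15)) = -7*(-2 + 1/11) = -7*(-21/11) = 147/11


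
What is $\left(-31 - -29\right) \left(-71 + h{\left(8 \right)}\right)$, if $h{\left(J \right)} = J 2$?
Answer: $110$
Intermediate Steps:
$h{\left(J \right)} = 2 J$
$\left(-31 - -29\right) \left(-71 + h{\left(8 \right)}\right) = \left(-31 - -29\right) \left(-71 + 2 \cdot 8\right) = \left(-31 + 29\right) \left(-71 + 16\right) = \left(-2\right) \left(-55\right) = 110$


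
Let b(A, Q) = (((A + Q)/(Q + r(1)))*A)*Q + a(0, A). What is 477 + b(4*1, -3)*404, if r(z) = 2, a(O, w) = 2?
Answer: 6133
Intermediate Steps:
b(A, Q) = 2 + A*Q*(A + Q)/(2 + Q) (b(A, Q) = (((A + Q)/(Q + 2))*A)*Q + 2 = (((A + Q)/(2 + Q))*A)*Q + 2 = (A*(A + Q)/(2 + Q))*Q + 2 = A*Q*(A + Q)/(2 + Q) + 2 = 2 + A*Q*(A + Q)/(2 + Q))
477 + b(4*1, -3)*404 = 477 + ((4 + 2*(-3) + (4*1)*(-3)**2 - 3*(4*1)**2)/(2 - 3))*404 = 477 + ((4 - 6 + 4*9 - 3*4**2)/(-1))*404 = 477 - (4 - 6 + 36 - 3*16)*404 = 477 - (4 - 6 + 36 - 48)*404 = 477 - 1*(-14)*404 = 477 + 14*404 = 477 + 5656 = 6133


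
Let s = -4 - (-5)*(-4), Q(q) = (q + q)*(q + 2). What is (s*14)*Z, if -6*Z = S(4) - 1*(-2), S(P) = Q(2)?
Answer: 1008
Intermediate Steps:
Q(q) = 2*q*(2 + q) (Q(q) = (2*q)*(2 + q) = 2*q*(2 + q))
S(P) = 16 (S(P) = 2*2*(2 + 2) = 2*2*4 = 16)
s = -24 (s = -4 - 1*20 = -4 - 20 = -24)
Z = -3 (Z = -(16 - 1*(-2))/6 = -(16 + 2)/6 = -⅙*18 = -3)
(s*14)*Z = -24*14*(-3) = -336*(-3) = 1008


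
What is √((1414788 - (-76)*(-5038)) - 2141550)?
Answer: 5*I*√44386 ≈ 1053.4*I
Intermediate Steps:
√((1414788 - (-76)*(-5038)) - 2141550) = √((1414788 - 1*382888) - 2141550) = √((1414788 - 382888) - 2141550) = √(1031900 - 2141550) = √(-1109650) = 5*I*√44386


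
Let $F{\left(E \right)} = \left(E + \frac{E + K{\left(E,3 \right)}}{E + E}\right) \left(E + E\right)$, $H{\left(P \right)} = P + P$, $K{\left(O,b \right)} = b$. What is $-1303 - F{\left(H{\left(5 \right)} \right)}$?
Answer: $-1516$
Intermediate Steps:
$H{\left(P \right)} = 2 P$
$F{\left(E \right)} = 2 E \left(E + \frac{3 + E}{2 E}\right)$ ($F{\left(E \right)} = \left(E + \frac{E + 3}{E + E}\right) \left(E + E\right) = \left(E + \frac{3 + E}{2 E}\right) 2 E = 2 E \left(E + \frac{3 + E}{2 E}\right)$)
$-1303 - F{\left(H{\left(5 \right)} \right)} = -1303 - \left(3 + 2 \cdot 5 + 2 \left(2 \cdot 5\right)^{2}\right) = -1303 - \left(3 + 10 + 2 \cdot 10^{2}\right) = -1303 - \left(3 + 10 + 2 \cdot 100\right) = -1303 - \left(3 + 10 + 200\right) = -1303 - 213 = -1516$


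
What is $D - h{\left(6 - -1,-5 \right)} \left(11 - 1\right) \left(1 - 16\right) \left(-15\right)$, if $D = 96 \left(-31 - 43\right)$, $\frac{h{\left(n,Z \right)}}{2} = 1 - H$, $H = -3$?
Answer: $-25104$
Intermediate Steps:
$h{\left(n,Z \right)} = 8$ ($h{\left(n,Z \right)} = 2 \left(1 - -3\right) = 2 \left(1 + 3\right) = 2 \cdot 4 = 8$)
$D = -7104$ ($D = 96 \left(-74\right) = -7104$)
$D - h{\left(6 - -1,-5 \right)} \left(11 - 1\right) \left(1 - 16\right) \left(-15\right) = -7104 - 8 \left(11 - 1\right) \left(1 - 16\right) \left(-15\right) = -7104 - 8 \cdot 10 \left(-15\right) \left(-15\right) = -7104 - 8 \left(-150\right) \left(-15\right) = -7104 - \left(-1200\right) \left(-15\right) = -7104 - 18000 = -25104$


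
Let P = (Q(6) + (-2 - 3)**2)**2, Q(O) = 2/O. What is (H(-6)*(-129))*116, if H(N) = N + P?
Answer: -28541336/3 ≈ -9.5138e+6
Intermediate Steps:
P = 5776/9 (P = (2/6 + (-2 - 3)**2)**2 = (2*(1/6) + (-5)**2)**2 = (1/3 + 25)**2 = (76/3)**2 = 5776/9 ≈ 641.78)
H(N) = 5776/9 + N (H(N) = N + 5776/9 = 5776/9 + N)
(H(-6)*(-129))*116 = ((5776/9 - 6)*(-129))*116 = ((5722/9)*(-129))*116 = -246046/3*116 = -28541336/3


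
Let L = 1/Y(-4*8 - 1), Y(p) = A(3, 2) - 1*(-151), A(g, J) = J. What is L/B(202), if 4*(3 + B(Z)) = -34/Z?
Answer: -404/188037 ≈ -0.0021485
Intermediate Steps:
B(Z) = -3 - 17/(2*Z) (B(Z) = -3 + (-34/Z)/4 = -3 - 17/(2*Z))
Y(p) = 153 (Y(p) = 2 - 1*(-151) = 2 + 151 = 153)
L = 1/153 ≈ 0.0065359
L/B(202) = 1/(153*(-3 - 17/2/202)) = 1/(153*(-3 - 17/2*1/202)) = 1/(153*(-3 - 17/404)) = 1/(153*(-1229/404)) = (1/153)*(-404/1229) = -404/188037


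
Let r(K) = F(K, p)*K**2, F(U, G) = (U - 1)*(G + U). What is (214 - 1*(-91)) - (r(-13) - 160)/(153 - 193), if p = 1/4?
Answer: 84413/80 ≈ 1055.2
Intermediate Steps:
p = 1/4 ≈ 0.25000
F(U, G) = (-1 + U)*(G + U)
r(K) = K**2*(-1/4 + K**2 - 3*K/4) (r(K) = (K**2 - 1*1/4 - K + K/4)*K**2 = (K**2 - 1/4 - K + K/4)*K**2 = (-1/4 + K**2 - 3*K/4)*K**2 = K**2*(-1/4 + K**2 - 3*K/4))
(214 - 1*(-91)) - (r(-13) - 160)/(153 - 193) = (214 - 1*(-91)) - ((1/4)*(-13)**2*(-1 - 3*(-13) + 4*(-13)**2) - 160)/(153 - 193) = (214 + 91) - ((1/4)*169*(-1 + 39 + 4*169) - 160)/(-40) = 305 - ((1/4)*169*(-1 + 39 + 676) - 160)*(-1)/40 = 305 - ((1/4)*169*714 - 160)*(-1)/40 = 305 - (60333/2 - 160)*(-1)/40 = 305 - 60013*(-1)/(2*40) = 305 - 1*(-60013/80) = 305 + 60013/80 = 84413/80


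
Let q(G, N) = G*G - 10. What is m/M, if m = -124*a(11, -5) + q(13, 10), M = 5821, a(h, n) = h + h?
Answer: -2569/5821 ≈ -0.44133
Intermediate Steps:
a(h, n) = 2*h
q(G, N) = -10 + G**2 (q(G, N) = G**2 - 10 = -10 + G**2)
m = -2569 (m = -248*11 + (-10 + 13**2) = -124*22 + (-10 + 169) = -2728 + 159 = -2569)
m/M = -2569/5821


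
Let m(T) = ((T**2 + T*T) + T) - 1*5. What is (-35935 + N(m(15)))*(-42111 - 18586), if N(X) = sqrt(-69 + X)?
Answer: 2181146695 - 60697*sqrt(391) ≈ 2.1799e+9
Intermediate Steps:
m(T) = -5 + T + 2*T**2 (m(T) = ((T**2 + T**2) + T) - 5 = (2*T**2 + T) - 5 = (T + 2*T**2) - 5 = -5 + T + 2*T**2)
(-35935 + N(m(15)))*(-42111 - 18586) = (-35935 + sqrt(-69 + (-5 + 15 + 2*15**2)))*(-42111 - 18586) = (-35935 + sqrt(-69 + (-5 + 15 + 2*225)))*(-60697) = (-35935 + sqrt(-69 + (-5 + 15 + 450)))*(-60697) = (-35935 + sqrt(-69 + 460))*(-60697) = (-35935 + sqrt(391))*(-60697) = 2181146695 - 60697*sqrt(391)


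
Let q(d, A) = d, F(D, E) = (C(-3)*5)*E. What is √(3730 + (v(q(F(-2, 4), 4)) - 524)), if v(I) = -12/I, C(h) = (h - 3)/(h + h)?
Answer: √80135/5 ≈ 56.616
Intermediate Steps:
C(h) = (-3 + h)/(2*h) (C(h) = (-3 + h)/((2*h)) = (-3 + h)*(1/(2*h)) = (-3 + h)/(2*h))
F(D, E) = 5*E (F(D, E) = (((½)*(-3 - 3)/(-3))*5)*E = (((½)*(-⅓)*(-6))*5)*E = (1*5)*E = 5*E)
√(3730 + (v(q(F(-2, 4), 4)) - 524)) = √(3730 + (-12/(5*4) - 524)) = √(3730 + (-12/20 - 524)) = √(3730 + (-12*1/20 - 524)) = √(3730 + (-⅗ - 524)) = √(3730 - 2623/5) = √(16027/5) = √80135/5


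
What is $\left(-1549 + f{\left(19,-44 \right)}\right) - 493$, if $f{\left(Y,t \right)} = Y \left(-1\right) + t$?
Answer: $-2105$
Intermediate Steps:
$f{\left(Y,t \right)} = t - Y$ ($f{\left(Y,t \right)} = - Y + t = t - Y$)
$\left(-1549 + f{\left(19,-44 \right)}\right) - 493 = \left(-1549 - 63\right) - 493 = -1612 - 493 = -2105$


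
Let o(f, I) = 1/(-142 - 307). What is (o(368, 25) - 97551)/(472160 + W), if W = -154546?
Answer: -21900200/71304343 ≈ -0.30714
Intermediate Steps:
o(f, I) = -1/449 (o(f, I) = 1/(-449) = -1/449)
(o(368, 25) - 97551)/(472160 + W) = (-1/449 - 97551)/(472160 - 154546) = -43800400/449/317614 = -43800400/449*1/317614 = -21900200/71304343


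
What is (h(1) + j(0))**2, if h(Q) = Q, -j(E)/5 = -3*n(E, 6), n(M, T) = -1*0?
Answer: 1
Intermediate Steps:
n(M, T) = 0
j(E) = 0 (j(E) = -(-15)*0 = -5*0 = 0)
(h(1) + j(0))**2 = (1 + 0)**2 = 1**2 = 1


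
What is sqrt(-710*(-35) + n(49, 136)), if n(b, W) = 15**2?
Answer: 5*sqrt(1003) ≈ 158.35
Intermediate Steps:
n(b, W) = 225
sqrt(-710*(-35) + n(49, 136)) = sqrt(-710*(-35) + 225) = sqrt(24850 + 225) = sqrt(25075) = 5*sqrt(1003)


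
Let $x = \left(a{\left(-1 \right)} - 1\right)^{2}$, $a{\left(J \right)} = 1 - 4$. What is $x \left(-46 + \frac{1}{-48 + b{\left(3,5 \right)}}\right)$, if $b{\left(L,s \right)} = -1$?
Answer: $- \frac{36080}{49} \approx -736.33$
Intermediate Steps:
$a{\left(J \right)} = -3$
$x = 16$ ($x = \left(-3 - 1\right)^{2} = \left(-4\right)^{2} = 16$)
$x \left(-46 + \frac{1}{-48 + b{\left(3,5 \right)}}\right) = 16 \left(-46 + \frac{1}{-48 - 1}\right) = 16 \left(-46 + \frac{1}{-49}\right) = 16 \left(-46 - \frac{1}{49}\right) = 16 \left(- \frac{2255}{49}\right) = - \frac{36080}{49}$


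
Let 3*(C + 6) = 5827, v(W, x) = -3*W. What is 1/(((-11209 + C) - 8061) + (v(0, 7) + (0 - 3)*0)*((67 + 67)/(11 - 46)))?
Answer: -3/52001 ≈ -5.7691e-5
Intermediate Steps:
C = 5809/3 (C = -6 + (1/3)*5827 = -6 + 5827/3 = 5809/3 ≈ 1936.3)
1/(((-11209 + C) - 8061) + (v(0, 7) + (0 - 3)*0)*((67 + 67)/(11 - 46))) = 1/(((-11209 + 5809/3) - 8061) + (-3*0 + (0 - 3)*0)*((67 + 67)/(11 - 46))) = 1/((-27818/3 - 8061) + (0 - 3*0)*(134/(-35))) = 1/(-52001/3 + (0 + 0)*(134*(-1/35))) = 1/(-52001/3 + 0*(-134/35)) = 1/(-52001/3 + 0) = 1/(-52001/3) = -3/52001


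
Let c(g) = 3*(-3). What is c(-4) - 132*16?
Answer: -2121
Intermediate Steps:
c(g) = -9
c(-4) - 132*16 = -9 - 132*16 = -9 - 2112 = -2121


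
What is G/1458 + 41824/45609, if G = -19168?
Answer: -135542320/11082987 ≈ -12.230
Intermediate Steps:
G/1458 + 41824/45609 = -19168/1458 + 41824/45609 = -19168*1/1458 + 41824*(1/45609) = -9584/729 + 41824/45609 = -135542320/11082987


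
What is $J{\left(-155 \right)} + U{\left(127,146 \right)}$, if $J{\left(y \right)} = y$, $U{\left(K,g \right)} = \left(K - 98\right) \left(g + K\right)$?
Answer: $7762$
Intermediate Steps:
$U{\left(K,g \right)} = \left(-98 + K\right) \left(K + g\right)$
$J{\left(-155 \right)} + U{\left(127,146 \right)} = -155 + \left(127^{2} - 12446 - 14308 + 127 \cdot 146\right) = -155 + \left(16129 - 12446 - 14308 + 18542\right) = -155 + 7917 = 7762$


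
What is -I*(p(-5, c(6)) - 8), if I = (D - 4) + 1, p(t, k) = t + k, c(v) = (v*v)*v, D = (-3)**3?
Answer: 6090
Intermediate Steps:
D = -27
c(v) = v**3 (c(v) = v**2*v = v**3)
p(t, k) = k + t
I = -30 (I = (-27 - 4) + 1 = -31 + 1 = -30)
-I*(p(-5, c(6)) - 8) = -(-30)*((6**3 - 5) - 8) = -(-30)*((216 - 5) - 8) = -(-30)*(211 - 8) = -(-30)*203 = -1*(-6090) = 6090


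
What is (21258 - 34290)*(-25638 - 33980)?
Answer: 776941776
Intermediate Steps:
(21258 - 34290)*(-25638 - 33980) = -13032*(-59618) = 776941776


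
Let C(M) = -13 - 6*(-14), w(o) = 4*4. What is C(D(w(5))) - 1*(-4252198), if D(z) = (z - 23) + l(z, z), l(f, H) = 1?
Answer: 4252269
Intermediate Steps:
w(o) = 16
D(z) = -22 + z (D(z) = (z - 23) + 1 = (-23 + z) + 1 = -22 + z)
C(M) = 71 (C(M) = -13 + 84 = 71)
C(D(w(5))) - 1*(-4252198) = 71 - 1*(-4252198) = 71 + 4252198 = 4252269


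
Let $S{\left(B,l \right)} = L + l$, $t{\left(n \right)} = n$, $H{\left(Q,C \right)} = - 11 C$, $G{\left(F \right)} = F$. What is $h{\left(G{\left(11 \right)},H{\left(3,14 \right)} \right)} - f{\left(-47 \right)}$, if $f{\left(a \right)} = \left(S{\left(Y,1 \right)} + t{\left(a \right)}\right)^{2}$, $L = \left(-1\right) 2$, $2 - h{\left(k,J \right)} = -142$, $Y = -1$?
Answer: $-2160$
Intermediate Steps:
$h{\left(k,J \right)} = 144$ ($h{\left(k,J \right)} = 2 - -142 = 2 + 142 = 144$)
$L = -2$
$S{\left(B,l \right)} = -2 + l$
$f{\left(a \right)} = \left(-1 + a\right)^{2}$ ($f{\left(a \right)} = \left(\left(-2 + 1\right) + a\right)^{2} = \left(-1 + a\right)^{2}$)
$h{\left(G{\left(11 \right)},H{\left(3,14 \right)} \right)} - f{\left(-47 \right)} = 144 - \left(-1 - 47\right)^{2} = 144 - \left(-48\right)^{2} = 144 - 2304 = -2160$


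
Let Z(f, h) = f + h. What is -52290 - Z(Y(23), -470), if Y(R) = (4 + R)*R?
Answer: -52441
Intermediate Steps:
Y(R) = R*(4 + R)
-52290 - Z(Y(23), -470) = -52290 - (23*(4 + 23) - 470) = -52290 - (23*27 - 470) = -52290 - (621 - 470) = -52290 - 1*151 = -52290 - 151 = -52441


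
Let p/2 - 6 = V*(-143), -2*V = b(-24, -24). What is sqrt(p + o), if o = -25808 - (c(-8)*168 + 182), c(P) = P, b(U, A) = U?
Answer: I*sqrt(28066) ≈ 167.53*I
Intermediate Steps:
V = 12 (V = -1/2*(-24) = 12)
p = -3420 (p = 12 + 2*(12*(-143)) = 12 + 2*(-1716) = 12 - 3432 = -3420)
o = -24646 (o = -25808 - (-8*168 + 182) = -25808 - (-1344 + 182) = -25808 - 1*(-1162) = -25808 + 1162 = -24646)
sqrt(p + o) = sqrt(-3420 - 24646) = sqrt(-28066) = I*sqrt(28066)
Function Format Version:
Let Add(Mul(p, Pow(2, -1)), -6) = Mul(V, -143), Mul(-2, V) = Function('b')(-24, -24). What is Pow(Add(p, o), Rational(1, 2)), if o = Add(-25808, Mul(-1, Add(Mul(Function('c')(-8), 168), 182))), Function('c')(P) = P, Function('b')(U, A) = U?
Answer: Mul(I, Pow(28066, Rational(1, 2))) ≈ Mul(167.53, I)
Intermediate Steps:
V = 12 (V = Mul(Rational(-1, 2), -24) = 12)
p = -3420 (p = Add(12, Mul(2, Mul(12, -143))) = Add(12, Mul(2, -1716)) = Add(12, -3432) = -3420)
o = -24646 (o = Add(-25808, Mul(-1, Add(Mul(-8, 168), 182))) = Add(-25808, Mul(-1, Add(-1344, 182))) = Add(-25808, Mul(-1, -1162)) = Add(-25808, 1162) = -24646)
Pow(Add(p, o), Rational(1, 2)) = Pow(Add(-3420, -24646), Rational(1, 2)) = Pow(-28066, Rational(1, 2)) = Mul(I, Pow(28066, Rational(1, 2)))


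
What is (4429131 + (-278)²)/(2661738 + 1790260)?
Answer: 4506415/4451998 ≈ 1.0122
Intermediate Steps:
(4429131 + (-278)²)/(2661738 + 1790260) = (4429131 + 77284)/4451998 = 4506415*(1/4451998) = 4506415/4451998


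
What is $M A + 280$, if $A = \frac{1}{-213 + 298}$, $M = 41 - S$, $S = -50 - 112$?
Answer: $\frac{24003}{85} \approx 282.39$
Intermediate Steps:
$S = -162$ ($S = -50 - 112 = -162$)
$M = 203$ ($M = 41 - -162 = 41 + 162 = 203$)
$A = \frac{1}{85} \approx 0.011765$
$M A + 280 = 203 \cdot \frac{1}{85} + 280 = \frac{203}{85} + 280 = \frac{24003}{85}$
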